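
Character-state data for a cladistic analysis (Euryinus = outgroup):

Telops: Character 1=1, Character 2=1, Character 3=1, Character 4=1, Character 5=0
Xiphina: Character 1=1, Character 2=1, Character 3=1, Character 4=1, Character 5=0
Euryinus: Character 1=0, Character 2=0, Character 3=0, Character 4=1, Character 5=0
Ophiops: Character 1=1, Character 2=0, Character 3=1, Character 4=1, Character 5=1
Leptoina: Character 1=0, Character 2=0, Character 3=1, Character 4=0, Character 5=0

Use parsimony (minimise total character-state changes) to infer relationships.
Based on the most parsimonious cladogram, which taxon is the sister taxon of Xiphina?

Telops

Character polarity is set by the outgroup: the derived state is whichever differs from the outgroup's state, so for Character 4 the derived state is '0', and for the remaining characters it is '1'.
Character 1 (derived state '1') is shared by Ophiops, Telops, and Xiphina — a synapomorphy uniting that clade.
Character 2: derived state '1' in Telops and Xiphina only — synapomorphy for {Telops, Xiphina}.
Character 3 (derived state '1') is shared by all ingroup taxa — unites the whole ingroup.
Character 4 (derived state '0') is unique to Leptoina (autapomorphy; uninformative for grouping).
Character 5: derived state '1' in Ophiops only — an autapomorphy, so it tells us nothing about relationships among taxa.
Most parsimonious ingroup topology: (((Xiphina,Telops),Ophiops),Leptoina).
Xiphina and Telops form a cherry on this tree, so they are sister taxa.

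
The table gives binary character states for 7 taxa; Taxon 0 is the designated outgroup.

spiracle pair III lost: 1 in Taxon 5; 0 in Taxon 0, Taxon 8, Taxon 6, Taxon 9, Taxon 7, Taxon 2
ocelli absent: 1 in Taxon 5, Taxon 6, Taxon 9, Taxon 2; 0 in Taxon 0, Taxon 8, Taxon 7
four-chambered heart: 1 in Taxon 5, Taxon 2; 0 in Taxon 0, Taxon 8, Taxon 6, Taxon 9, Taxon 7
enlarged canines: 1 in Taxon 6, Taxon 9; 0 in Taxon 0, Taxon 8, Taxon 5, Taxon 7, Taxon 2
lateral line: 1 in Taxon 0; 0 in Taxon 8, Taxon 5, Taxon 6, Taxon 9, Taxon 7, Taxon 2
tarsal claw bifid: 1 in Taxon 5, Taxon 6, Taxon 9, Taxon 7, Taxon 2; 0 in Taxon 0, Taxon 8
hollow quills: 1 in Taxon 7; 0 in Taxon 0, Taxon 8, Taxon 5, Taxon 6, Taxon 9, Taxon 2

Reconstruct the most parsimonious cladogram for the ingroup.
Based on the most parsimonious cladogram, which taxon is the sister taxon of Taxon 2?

Taxon 5

Character polarity is set by the outgroup: the derived state is whichever differs from the outgroup's state, so for lateral line the derived state is '0', and for the remaining characters it is '1'.
spiracle pair III lost (derived state '1') is unique to Taxon 5 (autapomorphy; uninformative for grouping).
ocelli absent (derived state '1') is shared by Taxon 2, Taxon 5, Taxon 6, and Taxon 9 — a synapomorphy uniting that clade.
four-chambered heart: derived state '1' in Taxon 2 and Taxon 5 only — synapomorphy for {Taxon 2, Taxon 5}.
Only Taxon 6 and Taxon 9 show the derived state '1' for enlarged canines, supporting them as a clade.
All ingroup taxa share the derived state '0' for lateral line; it defines the ingroup but does not resolve relationships within it.
tarsal claw bifid (derived state '1') is shared by Taxon 2, Taxon 5, Taxon 6, Taxon 7, and Taxon 9 — a synapomorphy uniting that clade.
hollow quills: derived state '1' in Taxon 7 only — an autapomorphy, so it tells us nothing about relationships among taxa.
Most parsimonious ingroup topology: (Taxon 8,(((Taxon 5,Taxon 2),(Taxon 6,Taxon 9)),Taxon 7)).
Taxon 2 and Taxon 5 form a cherry on this tree, so they are sister taxa.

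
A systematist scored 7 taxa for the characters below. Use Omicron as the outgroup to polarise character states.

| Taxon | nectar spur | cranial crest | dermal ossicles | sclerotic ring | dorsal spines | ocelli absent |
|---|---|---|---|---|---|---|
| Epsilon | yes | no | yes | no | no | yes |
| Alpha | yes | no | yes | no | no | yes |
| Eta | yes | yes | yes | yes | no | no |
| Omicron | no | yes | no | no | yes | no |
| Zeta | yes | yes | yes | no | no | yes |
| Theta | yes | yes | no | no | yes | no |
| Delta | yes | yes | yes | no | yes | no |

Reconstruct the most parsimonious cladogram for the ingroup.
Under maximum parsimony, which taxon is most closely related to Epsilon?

Alpha

Character polarity is set by the outgroup: the derived state is whichever differs from the outgroup's state, so for cranial crest, dorsal spines the derived state is 'no', and for the remaining characters it is 'yes'.
nectar spur (derived state 'yes') is shared by all ingroup taxa — unites the whole ingroup.
cranial crest: derived state 'no' in Alpha and Epsilon only — synapomorphy for {Alpha, Epsilon}.
dermal ossicles (derived state 'yes') is shared by Alpha, Delta, Epsilon, Eta, and Zeta — a synapomorphy uniting that clade.
sclerotic ring (derived state 'yes') is unique to Eta (autapomorphy; uninformative for grouping).
dorsal spines: derived state 'no' in Alpha, Epsilon, Eta, and Zeta only — synapomorphy for {Alpha, Epsilon, Eta, Zeta}.
ocelli absent: derived state 'yes' in Alpha, Epsilon, and Zeta only — synapomorphy for {Alpha, Epsilon, Zeta}.
Most parsimonious ingroup topology: ((Delta,((Zeta,(Epsilon,Alpha)),Eta)),Theta).
Epsilon and Alpha form a cherry on this tree, so they are sister taxa.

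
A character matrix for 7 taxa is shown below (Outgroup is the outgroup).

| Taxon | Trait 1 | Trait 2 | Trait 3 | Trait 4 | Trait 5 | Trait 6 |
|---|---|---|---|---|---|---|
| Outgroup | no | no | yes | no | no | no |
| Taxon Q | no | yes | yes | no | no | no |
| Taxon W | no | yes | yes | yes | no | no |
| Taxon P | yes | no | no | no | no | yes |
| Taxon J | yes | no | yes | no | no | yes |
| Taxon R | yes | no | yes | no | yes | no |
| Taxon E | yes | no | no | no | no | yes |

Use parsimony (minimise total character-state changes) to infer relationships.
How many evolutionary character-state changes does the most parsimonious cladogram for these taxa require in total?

6

Character polarity is set by the outgroup: the derived state is whichever differs from the outgroup's state, so for Trait 3 the derived state is 'no', and for the remaining characters it is 'yes'.
Only Taxon E, Taxon J, Taxon P, and Taxon R show the derived state 'yes' for Trait 1, supporting them as a clade.
Trait 2: derived state 'yes' in Taxon Q and Taxon W only — synapomorphy for {Taxon Q, Taxon W}.
Only Taxon E and Taxon P show the derived state 'no' for Trait 3, supporting them as a clade.
Trait 4 (derived state 'yes') is unique to Taxon W (autapomorphy; uninformative for grouping).
Trait 5 (derived state 'yes') is unique to Taxon R (autapomorphy; uninformative for grouping).
Only Taxon E, Taxon J, and Taxon P show the derived state 'yes' for Trait 6, supporting them as a clade.
Most parsimonious ingroup topology: ((Taxon Q,Taxon W),(((Taxon P,Taxon E),Taxon J),Taxon R)).
Changes per character on this tree: Trait 1: 1; Trait 2: 1; Trait 3: 1; Trait 4: 1; Trait 5: 1; Trait 6: 1.
Total = 6.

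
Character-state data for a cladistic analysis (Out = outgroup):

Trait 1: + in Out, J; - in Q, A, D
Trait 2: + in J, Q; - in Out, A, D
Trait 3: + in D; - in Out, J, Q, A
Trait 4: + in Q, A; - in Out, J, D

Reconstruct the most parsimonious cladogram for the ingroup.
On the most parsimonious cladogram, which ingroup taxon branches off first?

Character polarity is set by the outgroup: the derived state is whichever differs from the outgroup's state, so for Trait 1 the derived state is '-', and for the remaining characters it is '+'.
Trait 1 (derived state '-') is shared by A, D, and Q — a synapomorphy uniting that clade.
Trait 2 groups J and Q, which is incompatible with the clades supported by the remaining characters; treating it as convergent (homoplasy) costs fewer steps than any alternative tree.
Trait 3 (derived state '+') is unique to D (autapomorphy; uninformative for grouping).
Trait 4 (derived state '+') is shared by A and Q — a synapomorphy uniting that clade.
Most parsimonious ingroup topology: (J,((Q,A),D)).
J is sister to the clade containing all other ingroup taxa, so it is the earliest-diverging (most basal) ingroup lineage.

J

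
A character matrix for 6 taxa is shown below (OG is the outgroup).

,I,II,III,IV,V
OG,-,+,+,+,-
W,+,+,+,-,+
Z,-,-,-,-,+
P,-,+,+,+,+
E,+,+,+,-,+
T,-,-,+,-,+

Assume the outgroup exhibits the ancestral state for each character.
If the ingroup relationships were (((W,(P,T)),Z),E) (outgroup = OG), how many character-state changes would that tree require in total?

8

Map each character onto (((W,(P,T)),Z),E) (rooted by OG) and count the minimum state changes it requires (Fitch parsimony):
I: 2; II: 2; III: 1; IV: 2; V: 1.
Total tree length = 8.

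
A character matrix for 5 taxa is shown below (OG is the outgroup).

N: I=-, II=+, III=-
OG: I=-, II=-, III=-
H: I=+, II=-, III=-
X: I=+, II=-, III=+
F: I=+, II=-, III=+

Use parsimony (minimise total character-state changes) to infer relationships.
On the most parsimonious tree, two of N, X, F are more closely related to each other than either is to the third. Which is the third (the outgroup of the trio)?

The outgroup has state '-' for every character, so '+' is the derived state throughout.
I: derived state '+' in F, H, and X only — synapomorphy for {F, H, X}.
II: derived state '+' in N only — an autapomorphy, so it tells us nothing about relationships among taxa.
Only F and X show the derived state '+' for III, supporting them as a clade.
Most parsimonious ingroup topology: ((H,(F,X)),N).
F and X share a more recent common ancestor with each other than either does with N, so N is the least closely related of the three.

N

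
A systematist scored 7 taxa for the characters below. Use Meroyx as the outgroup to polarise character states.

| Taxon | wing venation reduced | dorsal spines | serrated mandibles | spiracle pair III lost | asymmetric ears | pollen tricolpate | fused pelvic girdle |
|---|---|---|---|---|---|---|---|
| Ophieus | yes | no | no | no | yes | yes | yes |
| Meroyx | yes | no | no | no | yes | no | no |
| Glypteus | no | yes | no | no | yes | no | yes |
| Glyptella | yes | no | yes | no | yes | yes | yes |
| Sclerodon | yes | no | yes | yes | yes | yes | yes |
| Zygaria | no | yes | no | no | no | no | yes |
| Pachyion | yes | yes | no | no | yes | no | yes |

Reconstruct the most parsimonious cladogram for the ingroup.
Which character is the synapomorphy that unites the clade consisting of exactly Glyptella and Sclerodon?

serrated mandibles

Character polarity is set by the outgroup: the derived state is whichever differs from the outgroup's state, so for wing venation reduced, asymmetric ears the derived state is 'no', and for the remaining characters it is 'yes'.
wing venation reduced (derived state 'no') is shared by Glypteus and Zygaria — a synapomorphy uniting that clade.
dorsal spines (derived state 'yes') is shared by Glypteus, Pachyion, and Zygaria — a synapomorphy uniting that clade.
Only Glyptella and Sclerodon show the derived state 'yes' for serrated mandibles, supporting them as a clade.
spiracle pair III lost: derived state 'yes' in Sclerodon only — an autapomorphy, so it tells us nothing about relationships among taxa.
asymmetric ears: derived state 'no' in Zygaria only — an autapomorphy, so it tells us nothing about relationships among taxa.
Only Glyptella, Ophieus, and Sclerodon show the derived state 'yes' for pollen tricolpate, supporting them as a clade.
All ingroup taxa share the derived state 'yes' for fused pelvic girdle; it defines the ingroup but does not resolve relationships within it.
Most parsimonious ingroup topology: (((Zygaria,Glypteus),Pachyion),(Ophieus,(Sclerodon,Glyptella))).
The clade {Glyptella, Sclerodon} is supported by serrated mandibles: its derived state 'yes' occurs in exactly those taxa and in no other taxon (including the outgroup).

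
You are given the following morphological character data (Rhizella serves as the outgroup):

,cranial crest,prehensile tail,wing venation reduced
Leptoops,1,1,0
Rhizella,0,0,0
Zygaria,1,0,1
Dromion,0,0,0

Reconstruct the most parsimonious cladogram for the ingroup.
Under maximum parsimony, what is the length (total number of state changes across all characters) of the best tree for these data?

The outgroup has state '0' for every character, so '1' is the derived state throughout.
Only Leptoops and Zygaria show the derived state '1' for cranial crest, supporting them as a clade.
prehensile tail: derived state '1' in Leptoops only — an autapomorphy, so it tells us nothing about relationships among taxa.
wing venation reduced: derived state '1' in Zygaria only — an autapomorphy, so it tells us nothing about relationships among taxa.
Most parsimonious ingroup topology: ((Zygaria,Leptoops),Dromion).
Changes per character on this tree: cranial crest: 1; prehensile tail: 1; wing venation reduced: 1.
Total = 3.

3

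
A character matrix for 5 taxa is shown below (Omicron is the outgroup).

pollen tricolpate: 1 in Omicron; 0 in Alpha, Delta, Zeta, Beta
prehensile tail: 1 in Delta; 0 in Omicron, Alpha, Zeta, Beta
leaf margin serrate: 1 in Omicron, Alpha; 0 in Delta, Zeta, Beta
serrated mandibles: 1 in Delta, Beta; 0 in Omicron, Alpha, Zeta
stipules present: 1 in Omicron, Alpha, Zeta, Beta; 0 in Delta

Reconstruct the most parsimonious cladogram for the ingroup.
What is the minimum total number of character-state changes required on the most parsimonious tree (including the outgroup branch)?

Character polarity is set by the outgroup: the derived state is whichever differs from the outgroup's state, so for pollen tricolpate, leaf margin serrate, stipules present the derived state is '0', and for the remaining characters it is '1'.
pollen tricolpate (derived state '0') is shared by all ingroup taxa — unites the whole ingroup.
prehensile tail (derived state '1') is unique to Delta (autapomorphy; uninformative for grouping).
leaf margin serrate (derived state '0') is shared by Beta, Delta, and Zeta — a synapomorphy uniting that clade.
serrated mandibles (derived state '1') is shared by Beta and Delta — a synapomorphy uniting that clade.
stipules present (derived state '0') is unique to Delta (autapomorphy; uninformative for grouping).
Most parsimonious ingroup topology: (Alpha,((Delta,Beta),Zeta)).
Changes per character on this tree: pollen tricolpate: 1; prehensile tail: 1; leaf margin serrate: 1; serrated mandibles: 1; stipules present: 1.
Total = 5.

5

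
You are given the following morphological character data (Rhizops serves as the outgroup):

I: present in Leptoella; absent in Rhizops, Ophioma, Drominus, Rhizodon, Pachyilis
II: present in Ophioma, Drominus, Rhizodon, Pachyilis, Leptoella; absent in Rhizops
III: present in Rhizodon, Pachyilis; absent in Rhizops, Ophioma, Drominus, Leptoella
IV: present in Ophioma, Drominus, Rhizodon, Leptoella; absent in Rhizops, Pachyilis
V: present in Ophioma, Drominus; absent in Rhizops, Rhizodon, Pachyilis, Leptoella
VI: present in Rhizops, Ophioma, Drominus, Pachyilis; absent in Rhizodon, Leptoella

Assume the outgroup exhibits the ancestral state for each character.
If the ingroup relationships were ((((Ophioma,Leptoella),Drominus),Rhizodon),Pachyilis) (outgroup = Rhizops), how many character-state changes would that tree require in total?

9

Map each character onto ((((Ophioma,Leptoella),Drominus),Rhizodon),Pachyilis) (rooted by Rhizops) and count the minimum state changes it requires (Fitch parsimony):
I: 1; II: 1; III: 2; IV: 1; V: 2; VI: 2.
Total tree length = 9.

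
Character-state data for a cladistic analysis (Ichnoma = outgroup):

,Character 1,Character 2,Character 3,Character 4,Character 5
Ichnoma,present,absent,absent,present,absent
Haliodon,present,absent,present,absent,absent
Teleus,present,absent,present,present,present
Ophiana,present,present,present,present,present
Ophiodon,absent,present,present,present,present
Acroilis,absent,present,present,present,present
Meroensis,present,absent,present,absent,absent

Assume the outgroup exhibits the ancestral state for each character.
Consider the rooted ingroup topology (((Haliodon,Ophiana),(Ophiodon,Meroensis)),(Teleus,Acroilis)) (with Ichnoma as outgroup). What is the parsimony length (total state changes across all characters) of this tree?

Map each character onto (((Haliodon,Ophiana),(Ophiodon,Meroensis)),(Teleus,Acroilis)) (rooted by Ichnoma) and count the minimum state changes it requires (Fitch parsimony):
Character 1: 2; Character 2: 3; Character 3: 1; Character 4: 2; Character 5: 3.
Total tree length = 11.

11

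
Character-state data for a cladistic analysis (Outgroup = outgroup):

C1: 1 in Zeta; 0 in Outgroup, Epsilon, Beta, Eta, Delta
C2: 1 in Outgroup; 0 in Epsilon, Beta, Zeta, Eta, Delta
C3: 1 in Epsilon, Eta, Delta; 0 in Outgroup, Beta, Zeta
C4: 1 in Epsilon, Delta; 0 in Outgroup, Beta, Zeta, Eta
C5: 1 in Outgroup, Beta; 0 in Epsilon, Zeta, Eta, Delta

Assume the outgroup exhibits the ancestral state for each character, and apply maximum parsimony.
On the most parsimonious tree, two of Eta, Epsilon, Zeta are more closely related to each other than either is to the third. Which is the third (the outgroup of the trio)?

Character polarity is set by the outgroup: the derived state is whichever differs from the outgroup's state, so for C2, C5 the derived state is '0', and for the remaining characters it is '1'.
C1: derived state '1' in Zeta only — an autapomorphy, so it tells us nothing about relationships among taxa.
All ingroup taxa share the derived state '0' for C2; it defines the ingroup but does not resolve relationships within it.
Only Delta, Epsilon, and Eta show the derived state '1' for C3, supporting them as a clade.
Only Delta and Epsilon show the derived state '1' for C4, supporting them as a clade.
C5: derived state '0' in Delta, Epsilon, Eta, and Zeta only — synapomorphy for {Delta, Epsilon, Eta, Zeta}.
Most parsimonious ingroup topology: (((Eta,(Delta,Epsilon)),Zeta),Beta).
Epsilon and Eta share a more recent common ancestor with each other than either does with Zeta, so Zeta is the least closely related of the three.

Zeta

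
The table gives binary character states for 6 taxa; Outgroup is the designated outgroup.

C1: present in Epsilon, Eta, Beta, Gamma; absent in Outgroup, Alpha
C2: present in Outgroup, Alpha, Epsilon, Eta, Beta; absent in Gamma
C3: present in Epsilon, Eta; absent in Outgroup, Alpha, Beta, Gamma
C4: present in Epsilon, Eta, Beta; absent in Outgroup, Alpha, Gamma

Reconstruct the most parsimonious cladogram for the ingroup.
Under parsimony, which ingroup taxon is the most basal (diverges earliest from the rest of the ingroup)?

Character polarity is set by the outgroup: the derived state is whichever differs from the outgroup's state, so for C2 the derived state is 'absent', and for the remaining characters it is 'present'.
Only Beta, Epsilon, Eta, and Gamma show the derived state 'present' for C1, supporting them as a clade.
C2 (derived state 'absent') is unique to Gamma (autapomorphy; uninformative for grouping).
Only Epsilon and Eta show the derived state 'present' for C3, supporting them as a clade.
C4 (derived state 'present') is shared by Beta, Epsilon, and Eta — a synapomorphy uniting that clade.
Most parsimonious ingroup topology: (Alpha,(((Epsilon,Eta),Beta),Gamma)).
Alpha is sister to the clade containing all other ingroup taxa, so it is the earliest-diverging (most basal) ingroup lineage.

Alpha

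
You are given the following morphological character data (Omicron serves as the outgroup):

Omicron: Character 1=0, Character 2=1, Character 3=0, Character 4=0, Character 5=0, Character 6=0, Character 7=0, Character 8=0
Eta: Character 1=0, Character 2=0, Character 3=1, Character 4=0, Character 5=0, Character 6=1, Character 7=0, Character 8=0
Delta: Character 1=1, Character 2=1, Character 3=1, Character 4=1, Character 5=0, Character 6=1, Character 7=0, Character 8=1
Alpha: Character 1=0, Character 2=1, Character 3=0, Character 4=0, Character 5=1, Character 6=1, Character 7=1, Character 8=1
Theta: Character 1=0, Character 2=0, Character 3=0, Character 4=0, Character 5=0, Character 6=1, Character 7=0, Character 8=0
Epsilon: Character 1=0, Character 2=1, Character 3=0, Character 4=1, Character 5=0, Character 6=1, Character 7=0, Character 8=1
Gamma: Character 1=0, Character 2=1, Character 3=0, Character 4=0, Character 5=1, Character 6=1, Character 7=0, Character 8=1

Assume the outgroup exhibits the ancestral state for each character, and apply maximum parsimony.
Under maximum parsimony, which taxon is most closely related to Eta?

Character polarity is set by the outgroup: the derived state is whichever differs from the outgroup's state, so for Character 2 the derived state is '0', and for the remaining characters it is '1'.
Character 1: derived state '1' in Delta only — an autapomorphy, so it tells us nothing about relationships among taxa.
Only Eta and Theta show the derived state '0' for Character 2, supporting them as a clade.
Character 3 groups Delta and Eta, which is incompatible with the clades supported by the remaining characters; treating it as convergent (homoplasy) costs fewer steps than any alternative tree.
Character 4 (derived state '1') is shared by Delta and Epsilon — a synapomorphy uniting that clade.
Character 5: derived state '1' in Alpha and Gamma only — synapomorphy for {Alpha, Gamma}.
Character 6 (derived state '1') is shared by all ingroup taxa — unites the whole ingroup.
Character 7: derived state '1' in Alpha only — an autapomorphy, so it tells us nothing about relationships among taxa.
Only Alpha, Delta, Epsilon, and Gamma show the derived state '1' for Character 8, supporting them as a clade.
Most parsimonious ingroup topology: ((Eta,Theta),((Delta,Epsilon),(Alpha,Gamma))).
Eta and Theta form a cherry on this tree, so they are sister taxa.

Theta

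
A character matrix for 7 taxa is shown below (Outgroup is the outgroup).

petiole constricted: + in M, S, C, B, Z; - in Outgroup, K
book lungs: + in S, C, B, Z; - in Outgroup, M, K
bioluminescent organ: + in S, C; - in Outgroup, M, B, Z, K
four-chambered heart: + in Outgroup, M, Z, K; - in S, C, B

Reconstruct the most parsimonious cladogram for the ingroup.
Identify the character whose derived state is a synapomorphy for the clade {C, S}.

bioluminescent organ

Character polarity is set by the outgroup: the derived state is whichever differs from the outgroup's state, so for four-chambered heart the derived state is '-', and for the remaining characters it is '+'.
petiole constricted (derived state '+') is shared by B, C, M, S, and Z — a synapomorphy uniting that clade.
Only B, C, S, and Z show the derived state '+' for book lungs, supporting them as a clade.
Only C and S show the derived state '+' for bioluminescent organ, supporting them as a clade.
four-chambered heart: derived state '-' in B, C, and S only — synapomorphy for {B, C, S}.
Most parsimonious ingroup topology: ((M,(((S,C),B),Z)),K).
The clade {C, S} is supported by bioluminescent organ: its derived state '+' occurs in exactly those taxa and in no other taxon (including the outgroup).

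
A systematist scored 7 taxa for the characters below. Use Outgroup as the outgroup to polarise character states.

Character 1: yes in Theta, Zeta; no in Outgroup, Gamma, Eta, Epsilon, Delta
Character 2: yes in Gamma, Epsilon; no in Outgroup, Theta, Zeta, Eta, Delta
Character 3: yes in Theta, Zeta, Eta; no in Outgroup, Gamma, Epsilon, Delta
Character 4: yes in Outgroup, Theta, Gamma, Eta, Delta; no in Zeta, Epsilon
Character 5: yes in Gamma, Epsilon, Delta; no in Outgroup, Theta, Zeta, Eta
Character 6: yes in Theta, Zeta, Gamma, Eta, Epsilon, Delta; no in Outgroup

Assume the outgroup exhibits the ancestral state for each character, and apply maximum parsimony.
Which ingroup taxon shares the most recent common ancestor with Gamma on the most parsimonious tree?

Epsilon

Character polarity is set by the outgroup: the derived state is whichever differs from the outgroup's state, so for Character 4 the derived state is 'no', and for the remaining characters it is 'yes'.
Character 1: derived state 'yes' in Theta and Zeta only — synapomorphy for {Theta, Zeta}.
Only Epsilon and Gamma show the derived state 'yes' for Character 2, supporting them as a clade.
Only Eta, Theta, and Zeta show the derived state 'yes' for Character 3, supporting them as a clade.
Character 4 groups Epsilon and Zeta, which is incompatible with the clades supported by the remaining characters; treating it as convergent (homoplasy) costs fewer steps than any alternative tree.
Character 5: derived state 'yes' in Delta, Epsilon, and Gamma only — synapomorphy for {Delta, Epsilon, Gamma}.
All ingroup taxa share the derived state 'yes' for Character 6; it defines the ingroup but does not resolve relationships within it.
Most parsimonious ingroup topology: (((Theta,Zeta),Eta),((Gamma,Epsilon),Delta)).
Gamma and Epsilon form a cherry on this tree, so they are sister taxa.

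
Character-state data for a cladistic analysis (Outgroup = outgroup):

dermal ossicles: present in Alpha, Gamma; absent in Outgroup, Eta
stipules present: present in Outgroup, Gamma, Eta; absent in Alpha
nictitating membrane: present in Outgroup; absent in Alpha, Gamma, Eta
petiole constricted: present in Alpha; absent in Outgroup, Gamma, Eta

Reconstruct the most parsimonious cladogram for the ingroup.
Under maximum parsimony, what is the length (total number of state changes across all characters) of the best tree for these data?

Character polarity is set by the outgroup: the derived state is whichever differs from the outgroup's state, so for stipules present, nictitating membrane the derived state is 'absent', and for the remaining characters it is 'present'.
dermal ossicles (derived state 'present') is shared by Alpha and Gamma — a synapomorphy uniting that clade.
stipules present: derived state 'absent' in Alpha only — an autapomorphy, so it tells us nothing about relationships among taxa.
All ingroup taxa share the derived state 'absent' for nictitating membrane; it defines the ingroup but does not resolve relationships within it.
petiole constricted: derived state 'present' in Alpha only — an autapomorphy, so it tells us nothing about relationships among taxa.
Most parsimonious ingroup topology: ((Alpha,Gamma),Eta).
Changes per character on this tree: dermal ossicles: 1; stipules present: 1; nictitating membrane: 1; petiole constricted: 1.
Total = 4.

4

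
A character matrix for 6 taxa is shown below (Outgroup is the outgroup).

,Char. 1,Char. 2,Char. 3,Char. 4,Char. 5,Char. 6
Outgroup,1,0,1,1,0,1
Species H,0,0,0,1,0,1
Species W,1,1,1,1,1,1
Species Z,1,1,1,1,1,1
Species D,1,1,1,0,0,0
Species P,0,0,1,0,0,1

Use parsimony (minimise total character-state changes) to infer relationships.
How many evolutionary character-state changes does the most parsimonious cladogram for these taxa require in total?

7

Character polarity is set by the outgroup: the derived state is whichever differs from the outgroup's state, so for Char. 1, Char. 3, Char. 4, Char. 6 the derived state is '0', and for the remaining characters it is '1'.
Char. 1: derived state '0' in Species H and Species P only — synapomorphy for {Species H, Species P}.
Char. 2: derived state '1' in Species D, Species W, and Species Z only — synapomorphy for {Species D, Species W, Species Z}.
Char. 3 (derived state '0') is unique to Species H (autapomorphy; uninformative for grouping).
Char. 4 groups Species D and Species P, which is incompatible with the clades supported by the remaining characters; treating it as convergent (homoplasy) costs fewer steps than any alternative tree.
Char. 5 (derived state '1') is shared by Species W and Species Z — a synapomorphy uniting that clade.
Char. 6: derived state '0' in Species D only — an autapomorphy, so it tells us nothing about relationships among taxa.
Most parsimonious ingroup topology: ((Species H,Species P),((Species W,Species Z),Species D)).
Changes per character on this tree: Char. 1: 1; Char. 2: 1; Char. 3: 1; Char. 4: 2; Char. 5: 1; Char. 6: 1.
Total = 7.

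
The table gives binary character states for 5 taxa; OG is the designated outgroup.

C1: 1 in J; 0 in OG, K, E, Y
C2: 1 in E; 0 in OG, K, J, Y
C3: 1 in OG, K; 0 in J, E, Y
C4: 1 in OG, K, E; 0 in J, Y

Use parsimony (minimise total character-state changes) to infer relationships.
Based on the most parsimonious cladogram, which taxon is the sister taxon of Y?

Character polarity is set by the outgroup: the derived state is whichever differs from the outgroup's state, so for C3, C4 the derived state is '0', and for the remaining characters it is '1'.
C1: derived state '1' in J only — an autapomorphy, so it tells us nothing about relationships among taxa.
C2: derived state '1' in E only — an autapomorphy, so it tells us nothing about relationships among taxa.
Only E, J, and Y show the derived state '0' for C3, supporting them as a clade.
C4: derived state '0' in J and Y only — synapomorphy for {J, Y}.
Most parsimonious ingroup topology: (K,((J,Y),E)).
Y and J form a cherry on this tree, so they are sister taxa.

J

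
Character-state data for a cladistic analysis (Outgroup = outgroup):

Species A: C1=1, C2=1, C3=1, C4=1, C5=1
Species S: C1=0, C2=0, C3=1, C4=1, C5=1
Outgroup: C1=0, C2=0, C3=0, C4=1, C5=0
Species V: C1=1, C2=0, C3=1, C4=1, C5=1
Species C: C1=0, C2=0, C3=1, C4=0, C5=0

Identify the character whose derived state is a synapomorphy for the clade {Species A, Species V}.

C1

Character polarity is set by the outgroup: the derived state is whichever differs from the outgroup's state, so for C4 the derived state is '0', and for the remaining characters it is '1'.
C1: derived state '1' in Species A and Species V only — synapomorphy for {Species A, Species V}.
C2 (derived state '1') is unique to Species A (autapomorphy; uninformative for grouping).
All ingroup taxa share the derived state '1' for C3; it defines the ingroup but does not resolve relationships within it.
C4: derived state '0' in Species C only — an autapomorphy, so it tells us nothing about relationships among taxa.
C5 (derived state '1') is shared by Species A, Species S, and Species V — a synapomorphy uniting that clade.
Most parsimonious ingroup topology: ((Species S,(Species A,Species V)),Species C).
The clade {Species A, Species V} is supported by C1: its derived state '1' occurs in exactly those taxa and in no other taxon (including the outgroup).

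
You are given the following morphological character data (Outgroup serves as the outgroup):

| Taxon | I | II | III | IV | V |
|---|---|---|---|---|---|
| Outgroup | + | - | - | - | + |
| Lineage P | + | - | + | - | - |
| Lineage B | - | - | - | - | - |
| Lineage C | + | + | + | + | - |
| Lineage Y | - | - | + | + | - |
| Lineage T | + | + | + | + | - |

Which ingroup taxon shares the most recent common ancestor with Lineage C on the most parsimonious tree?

Character polarity is set by the outgroup: the derived state is whichever differs from the outgroup's state, so for I, V the derived state is '-', and for the remaining characters it is '+'.
I (state '-') occurs in Lineage B and Lineage Y but conflicts with the nesting implied by the other characters — most parsimoniously interpreted as homoplasy.
Only Lineage C and Lineage T show the derived state '+' for II, supporting them as a clade.
III (derived state '+') is shared by Lineage C, Lineage P, Lineage T, and Lineage Y — a synapomorphy uniting that clade.
IV: derived state '+' in Lineage C, Lineage T, and Lineage Y only — synapomorphy for {Lineage C, Lineage T, Lineage Y}.
All ingroup taxa share the derived state '-' for V; it defines the ingroup but does not resolve relationships within it.
Most parsimonious ingroup topology: ((Lineage P,((Lineage C,Lineage T),Lineage Y)),Lineage B).
Lineage C and Lineage T form a cherry on this tree, so they are sister taxa.

Lineage T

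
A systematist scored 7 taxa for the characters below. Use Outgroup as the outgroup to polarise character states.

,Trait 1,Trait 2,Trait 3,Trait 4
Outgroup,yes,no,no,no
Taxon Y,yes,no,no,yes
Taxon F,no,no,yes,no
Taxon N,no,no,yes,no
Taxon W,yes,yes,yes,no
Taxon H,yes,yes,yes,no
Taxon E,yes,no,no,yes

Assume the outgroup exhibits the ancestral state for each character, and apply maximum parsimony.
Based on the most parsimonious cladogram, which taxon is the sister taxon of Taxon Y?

Taxon E

Character polarity is set by the outgroup: the derived state is whichever differs from the outgroup's state, so for Trait 1 the derived state is 'no', and for the remaining characters it is 'yes'.
Trait 1 (derived state 'no') is shared by Taxon F and Taxon N — a synapomorphy uniting that clade.
Trait 2 (derived state 'yes') is shared by Taxon H and Taxon W — a synapomorphy uniting that clade.
Trait 3: derived state 'yes' in Taxon F, Taxon H, Taxon N, and Taxon W only — synapomorphy for {Taxon F, Taxon H, Taxon N, Taxon W}.
Only Taxon E and Taxon Y show the derived state 'yes' for Trait 4, supporting them as a clade.
Most parsimonious ingroup topology: ((Taxon Y,Taxon E),((Taxon W,Taxon H),(Taxon N,Taxon F))).
Taxon Y and Taxon E form a cherry on this tree, so they are sister taxa.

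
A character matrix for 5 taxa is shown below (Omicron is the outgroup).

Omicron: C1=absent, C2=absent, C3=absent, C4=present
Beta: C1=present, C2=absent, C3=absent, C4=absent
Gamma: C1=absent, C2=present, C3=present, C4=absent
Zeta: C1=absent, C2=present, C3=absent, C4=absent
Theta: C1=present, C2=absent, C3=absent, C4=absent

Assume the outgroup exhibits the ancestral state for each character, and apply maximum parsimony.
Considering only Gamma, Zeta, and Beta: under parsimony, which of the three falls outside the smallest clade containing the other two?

Beta

Character polarity is set by the outgroup: the derived state is whichever differs from the outgroup's state, so for C4 the derived state is 'absent', and for the remaining characters it is 'present'.
Only Beta and Theta show the derived state 'present' for C1, supporting them as a clade.
Only Gamma and Zeta show the derived state 'present' for C2, supporting them as a clade.
C3: derived state 'present' in Gamma only — an autapomorphy, so it tells us nothing about relationships among taxa.
All ingroup taxa share the derived state 'absent' for C4; it defines the ingroup but does not resolve relationships within it.
Most parsimonious ingroup topology: ((Beta,Theta),(Gamma,Zeta)).
Gamma and Zeta share a more recent common ancestor with each other than either does with Beta, so Beta is the least closely related of the three.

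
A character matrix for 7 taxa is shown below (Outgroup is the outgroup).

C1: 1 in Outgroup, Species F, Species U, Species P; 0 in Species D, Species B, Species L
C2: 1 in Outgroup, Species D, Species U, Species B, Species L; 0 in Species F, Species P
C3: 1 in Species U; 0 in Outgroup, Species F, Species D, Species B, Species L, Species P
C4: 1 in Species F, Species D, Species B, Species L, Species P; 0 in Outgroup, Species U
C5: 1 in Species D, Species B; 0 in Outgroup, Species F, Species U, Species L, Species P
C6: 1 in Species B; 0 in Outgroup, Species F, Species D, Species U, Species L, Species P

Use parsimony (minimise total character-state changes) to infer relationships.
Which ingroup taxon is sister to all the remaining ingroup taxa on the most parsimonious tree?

Character polarity is set by the outgroup: the derived state is whichever differs from the outgroup's state, so for C1, C2 the derived state is '0', and for the remaining characters it is '1'.
C1 (derived state '0') is shared by Species B, Species D, and Species L — a synapomorphy uniting that clade.
C2 (derived state '0') is shared by Species F and Species P — a synapomorphy uniting that clade.
C3 (derived state '1') is unique to Species U (autapomorphy; uninformative for grouping).
Only Species B, Species D, Species F, Species L, and Species P show the derived state '1' for C4, supporting them as a clade.
Only Species B and Species D show the derived state '1' for C5, supporting them as a clade.
C6 (derived state '1') is unique to Species B (autapomorphy; uninformative for grouping).
Most parsimonious ingroup topology: (((Species F,Species P),((Species D,Species B),Species L)),Species U).
Species U is sister to the clade containing all other ingroup taxa, so it is the earliest-diverging (most basal) ingroup lineage.

Species U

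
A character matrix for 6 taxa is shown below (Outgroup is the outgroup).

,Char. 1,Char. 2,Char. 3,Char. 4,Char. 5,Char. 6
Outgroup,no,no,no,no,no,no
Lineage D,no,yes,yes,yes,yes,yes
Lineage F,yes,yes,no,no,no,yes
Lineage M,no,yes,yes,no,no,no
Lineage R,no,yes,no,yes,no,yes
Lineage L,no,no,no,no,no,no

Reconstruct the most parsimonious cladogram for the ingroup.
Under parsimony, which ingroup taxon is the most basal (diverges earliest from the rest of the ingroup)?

The outgroup has state 'no' for every character, so 'yes' is the derived state throughout.
Char. 1: derived state 'yes' in Lineage F only — an autapomorphy, so it tells us nothing about relationships among taxa.
Char. 2: derived state 'yes' in Lineage D, Lineage F, Lineage M, and Lineage R only — synapomorphy for {Lineage D, Lineage F, Lineage M, Lineage R}.
Char. 3 groups Lineage D and Lineage M, which is incompatible with the clades supported by the remaining characters; treating it as convergent (homoplasy) costs fewer steps than any alternative tree.
Only Lineage D and Lineage R show the derived state 'yes' for Char. 4, supporting them as a clade.
Char. 5 (derived state 'yes') is unique to Lineage D (autapomorphy; uninformative for grouping).
Char. 6 (derived state 'yes') is shared by Lineage D, Lineage F, and Lineage R — a synapomorphy uniting that clade.
Most parsimonious ingroup topology: ((((Lineage D,Lineage R),Lineage F),Lineage M),Lineage L).
Lineage L is sister to the clade containing all other ingroup taxa, so it is the earliest-diverging (most basal) ingroup lineage.

Lineage L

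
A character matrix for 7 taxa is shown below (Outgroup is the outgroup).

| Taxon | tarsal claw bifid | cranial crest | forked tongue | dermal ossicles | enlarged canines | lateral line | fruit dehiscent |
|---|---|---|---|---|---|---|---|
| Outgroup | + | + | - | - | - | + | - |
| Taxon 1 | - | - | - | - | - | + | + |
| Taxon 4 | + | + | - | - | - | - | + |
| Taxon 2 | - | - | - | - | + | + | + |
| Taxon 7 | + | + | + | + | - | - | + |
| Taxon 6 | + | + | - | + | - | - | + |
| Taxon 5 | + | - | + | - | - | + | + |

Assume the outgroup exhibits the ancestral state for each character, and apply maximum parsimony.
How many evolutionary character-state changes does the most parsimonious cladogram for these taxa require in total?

8

Character polarity is set by the outgroup: the derived state is whichever differs from the outgroup's state, so for tarsal claw bifid, cranial crest, lateral line the derived state is '-', and for the remaining characters it is '+'.
tarsal claw bifid (derived state '-') is shared by Taxon 1 and Taxon 2 — a synapomorphy uniting that clade.
cranial crest (derived state '-') is shared by Taxon 1, Taxon 2, and Taxon 5 — a synapomorphy uniting that clade.
forked tongue groups Taxon 5 and Taxon 7, which is incompatible with the clades supported by the remaining characters; treating it as convergent (homoplasy) costs fewer steps than any alternative tree.
dermal ossicles (derived state '+') is shared by Taxon 6 and Taxon 7 — a synapomorphy uniting that clade.
enlarged canines: derived state '+' in Taxon 2 only — an autapomorphy, so it tells us nothing about relationships among taxa.
Only Taxon 4, Taxon 6, and Taxon 7 show the derived state '-' for lateral line, supporting them as a clade.
All ingroup taxa share the derived state '+' for fruit dehiscent; it defines the ingroup but does not resolve relationships within it.
Most parsimonious ingroup topology: (((Taxon 1,Taxon 2),Taxon 5),(Taxon 4,(Taxon 7,Taxon 6))).
Changes per character on this tree: tarsal claw bifid: 1; cranial crest: 1; forked tongue: 2; dermal ossicles: 1; enlarged canines: 1; lateral line: 1; fruit dehiscent: 1.
Total = 8.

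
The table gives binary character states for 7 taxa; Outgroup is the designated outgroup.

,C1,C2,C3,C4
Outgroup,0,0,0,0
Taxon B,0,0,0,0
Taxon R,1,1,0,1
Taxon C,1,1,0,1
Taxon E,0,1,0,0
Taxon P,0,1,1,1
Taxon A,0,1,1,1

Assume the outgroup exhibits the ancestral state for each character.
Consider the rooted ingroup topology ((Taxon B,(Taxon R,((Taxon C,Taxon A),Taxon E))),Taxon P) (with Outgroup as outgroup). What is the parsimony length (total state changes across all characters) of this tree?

Map each character onto ((Taxon B,(Taxon R,((Taxon C,Taxon A),Taxon E))),Taxon P) (rooted by Outgroup) and count the minimum state changes it requires (Fitch parsimony):
C1: 2; C2: 2; C3: 2; C4: 3.
Total tree length = 9.

9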